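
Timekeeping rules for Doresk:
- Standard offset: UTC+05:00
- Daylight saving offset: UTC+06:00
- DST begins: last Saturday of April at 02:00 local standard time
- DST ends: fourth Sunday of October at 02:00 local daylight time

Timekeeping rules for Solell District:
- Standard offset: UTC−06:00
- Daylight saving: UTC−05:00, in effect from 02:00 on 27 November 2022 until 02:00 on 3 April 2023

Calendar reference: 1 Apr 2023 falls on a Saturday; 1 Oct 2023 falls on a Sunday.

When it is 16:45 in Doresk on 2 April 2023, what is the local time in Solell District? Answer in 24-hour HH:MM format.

1 April 2023 is a Saturday, so Saturdays fall on 1, 8, 15, 22, 29; the last is April 29.
1 October 2023 is a Sunday, so the first Sunday is October 1 and the fourth is October 22.
Daylight saving runs 29 April – 22 October; 2 April 2023 is outside that window, so Doresk is on standard time at UTC+05:00.
16:45 Doresk − 5h = 11:45 UTC.
At the standard offset (UTC−06:00), 11:45 UTC − 6h = 05:45 Solell District standard time.
The standard-time date in Solell District, 2 April 2023, lies within the daylight-saving period (27 November 2022 – 3 April 2023), so Solell District is on daylight time, UTC−05:00.
11:45 UTC − 5h = 06:45 Solell District.

06:45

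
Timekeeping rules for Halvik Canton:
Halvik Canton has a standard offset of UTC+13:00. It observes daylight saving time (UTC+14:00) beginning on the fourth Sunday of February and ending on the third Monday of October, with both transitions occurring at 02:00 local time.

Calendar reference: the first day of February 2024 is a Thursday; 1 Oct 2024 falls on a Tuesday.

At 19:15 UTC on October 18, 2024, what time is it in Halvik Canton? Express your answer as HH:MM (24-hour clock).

1 February 2024 is a Thursday, so the first Sunday is February 4 and the fourth is February 25.
1 October 2024 is a Tuesday, so the first Monday is October 7 and the third is October 21.
At the standard offset (UTC+13:00), 19:15 UTC + 13h = 08:15 Halvik Canton standard time (rolling into the next day, 19 October 2024).
The standard-time date in Halvik Canton, October 19, 2024, falls between 25 February and 21 October, so daylight saving is in effect and Halvik Canton is at UTC+14:00.
19:15 UTC + 14h = 09:15 local (rolling into the next day, 19 October 2024).

09:15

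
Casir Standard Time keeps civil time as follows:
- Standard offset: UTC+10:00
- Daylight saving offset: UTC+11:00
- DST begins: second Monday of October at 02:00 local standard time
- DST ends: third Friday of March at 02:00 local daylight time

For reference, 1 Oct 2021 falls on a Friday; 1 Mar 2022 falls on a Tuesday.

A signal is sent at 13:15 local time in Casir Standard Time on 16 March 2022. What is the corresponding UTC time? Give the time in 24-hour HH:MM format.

1 October 2021 is a Friday, so the first Monday is October 4 and the second is October 11.
1 March 2022 is a Tuesday, so the first Friday is March 4 and the third is March 18.
16 March 2022 falls between 11 October 2021 and 18 March 2022, so daylight saving is in effect and Casir Standard Time is at UTC+11:00.
13:15 local − 11h = 02:15 UTC.

02:15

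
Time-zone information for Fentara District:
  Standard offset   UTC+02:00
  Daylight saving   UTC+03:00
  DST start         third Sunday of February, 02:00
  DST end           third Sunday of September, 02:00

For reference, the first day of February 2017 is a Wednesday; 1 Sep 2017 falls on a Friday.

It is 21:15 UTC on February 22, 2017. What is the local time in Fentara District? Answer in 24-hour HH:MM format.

00:15

1 February 2017 is a Wednesday, so the first Sunday is February 5 and the third is February 19.
1 September 2017 is a Friday, so the first Sunday is September 3 and the third is September 17.
At the standard offset (UTC+02:00), 21:15 UTC + 2h = 23:15 Fentara District standard time.
Daylight saving runs 19 February – 17 September; the standard-time date in Fentara District, February 22, 2017, is inside that window, so Fentara District is at UTC+03:00.
21:15 UTC + 3h = 00:15 local (rolling into the next day, 23 February 2017).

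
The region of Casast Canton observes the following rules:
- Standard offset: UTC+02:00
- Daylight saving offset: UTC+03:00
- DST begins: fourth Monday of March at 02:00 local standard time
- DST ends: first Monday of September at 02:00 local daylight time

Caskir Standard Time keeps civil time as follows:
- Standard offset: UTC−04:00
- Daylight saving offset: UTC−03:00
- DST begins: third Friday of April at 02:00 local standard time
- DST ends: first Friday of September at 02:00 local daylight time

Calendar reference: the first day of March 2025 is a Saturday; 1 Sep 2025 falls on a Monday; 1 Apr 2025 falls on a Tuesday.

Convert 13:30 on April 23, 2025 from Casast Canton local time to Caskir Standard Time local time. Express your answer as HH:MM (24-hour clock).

1 March 2025 is a Saturday, so the first Monday is March 3 and the fourth is March 24.
1 September 2025 is a Monday, so the first Monday is September 1.
April 23, 2025 falls between 24 March and 1 September, so daylight saving is in effect and Casast Canton is at UTC+03:00.
13:30 Casast Canton − 3h = 10:30 UTC.
1 April 2025 is a Tuesday, so the first Friday is April 4 and the third is April 18.
1 September 2025 is a Monday, so the first Friday is September 5.
At the standard offset (UTC−04:00), 10:30 UTC − 4h = 06:30 Caskir Standard Time standard time.
Daylight saving runs 18 April – 5 September; the standard-time date in Caskir Standard Time, April 23, 2025, is inside that window, so Caskir Standard Time is at UTC−03:00.
10:30 UTC − 3h = 07:30 Caskir Standard Time.

07:30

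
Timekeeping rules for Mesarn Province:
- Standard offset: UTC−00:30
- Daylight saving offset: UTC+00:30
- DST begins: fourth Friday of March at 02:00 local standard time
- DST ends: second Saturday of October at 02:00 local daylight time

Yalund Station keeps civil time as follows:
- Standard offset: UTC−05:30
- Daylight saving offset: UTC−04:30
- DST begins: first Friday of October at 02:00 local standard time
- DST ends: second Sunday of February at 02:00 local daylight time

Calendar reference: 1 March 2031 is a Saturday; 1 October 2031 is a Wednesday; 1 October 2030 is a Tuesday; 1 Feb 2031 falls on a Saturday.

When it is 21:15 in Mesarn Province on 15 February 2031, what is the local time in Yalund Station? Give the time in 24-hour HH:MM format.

16:15

1 March 2031 is a Saturday, so the first Friday is March 7 and the fourth is March 28.
1 October 2031 is a Wednesday, so the first Saturday is October 4 and the second is October 11.
15 February 2031 is outside the daylight-saving period (28 March – 11 October), so Mesarn Province is on standard time, UTC−00:30.
21:15 Mesarn Province + 0h30m = 21:45 UTC.
1 October 2030 is a Tuesday, so the first Friday is October 4.
1 February 2031 is a Saturday, so the first Sunday is February 2 and the second is February 9.
At the standard offset (UTC−05:30), 21:45 UTC − 5h30m = 16:15 Yalund Station standard time.
The standard-time date in Yalund Station, 15 February 2031, does not fall between 4 October 2030 and 9 February 2031, so daylight saving is not in effect and Yalund Station is at UTC−05:30.
21:45 UTC − 5h30m = 16:15 Yalund Station.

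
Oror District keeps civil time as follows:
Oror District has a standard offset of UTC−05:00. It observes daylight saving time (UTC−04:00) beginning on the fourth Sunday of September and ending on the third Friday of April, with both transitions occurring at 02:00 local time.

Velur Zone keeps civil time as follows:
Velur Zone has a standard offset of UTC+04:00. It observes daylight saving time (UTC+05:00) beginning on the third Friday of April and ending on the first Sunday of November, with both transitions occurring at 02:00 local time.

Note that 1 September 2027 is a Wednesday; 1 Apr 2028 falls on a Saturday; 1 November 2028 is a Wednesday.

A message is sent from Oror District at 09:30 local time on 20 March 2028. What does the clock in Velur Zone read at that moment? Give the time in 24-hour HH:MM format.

1 September 2027 is a Wednesday, so the first Sunday is September 5 and the fourth is September 26.
1 April 2028 is a Saturday, so the first Friday is April 7 and the third is April 21.
20 March 2028 falls between 26 September 2027 and 21 April 2028, so daylight saving is in effect and Oror District is at UTC−04:00.
09:30 Oror District + 4h = 13:30 UTC.
1 April 2028 is a Saturday, so the first Friday is April 7 and the third is April 21.
1 November 2028 is a Wednesday, so the first Sunday is November 5.
At the standard offset (UTC+04:00), 13:30 UTC + 4h = 17:30 Velur Zone standard time.
The standard-time date in Velur Zone, 20 March 2028, does not fall between 21 April and 5 November, so daylight saving is not in effect and Velur Zone is at UTC+04:00.
13:30 UTC + 4h = 17:30 Velur Zone.

17:30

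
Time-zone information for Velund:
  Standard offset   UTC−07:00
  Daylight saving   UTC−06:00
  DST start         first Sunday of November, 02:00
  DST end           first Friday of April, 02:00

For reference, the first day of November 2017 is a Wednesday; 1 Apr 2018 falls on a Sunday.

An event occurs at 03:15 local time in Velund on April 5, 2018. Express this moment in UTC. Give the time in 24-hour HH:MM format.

1 November 2017 is a Wednesday, so the first Sunday is November 5.
1 April 2018 is a Sunday, so the first Friday is April 6.
April 5, 2018 falls between 5 November 2017 and 6 April 2018, so daylight saving is in effect and Velund is at UTC−06:00.
03:15 local + 6h = 09:15 UTC.

09:15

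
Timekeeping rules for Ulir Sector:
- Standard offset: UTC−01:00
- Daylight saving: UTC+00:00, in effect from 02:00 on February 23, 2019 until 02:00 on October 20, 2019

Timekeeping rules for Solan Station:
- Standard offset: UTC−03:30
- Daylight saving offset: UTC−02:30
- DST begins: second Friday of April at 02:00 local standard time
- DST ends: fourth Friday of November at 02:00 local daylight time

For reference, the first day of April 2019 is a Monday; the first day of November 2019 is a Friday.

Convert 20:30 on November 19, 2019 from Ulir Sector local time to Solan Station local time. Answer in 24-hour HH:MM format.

19:00

November 19, 2019 does not fall between 23 February and 20 October, so daylight saving is not in effect and Ulir Sector is at UTC−01:00.
20:30 Ulir Sector + 1h = 21:30 UTC.
1 April 2019 is a Monday, so the first Friday is April 5 and the second is April 12.
1 November 2019 is a Friday, so the first Friday is November 1 and the fourth is November 22.
At the standard offset (UTC−03:30), 21:30 UTC − 3h30m = 18:00 Solan Station standard time.
The standard-time date in Solan Station, November 19, 2019, lies within the daylight-saving period (12 April – 22 November), so Solan Station is on daylight time, UTC−02:30.
21:30 UTC − 2h30m = 19:00 Solan Station.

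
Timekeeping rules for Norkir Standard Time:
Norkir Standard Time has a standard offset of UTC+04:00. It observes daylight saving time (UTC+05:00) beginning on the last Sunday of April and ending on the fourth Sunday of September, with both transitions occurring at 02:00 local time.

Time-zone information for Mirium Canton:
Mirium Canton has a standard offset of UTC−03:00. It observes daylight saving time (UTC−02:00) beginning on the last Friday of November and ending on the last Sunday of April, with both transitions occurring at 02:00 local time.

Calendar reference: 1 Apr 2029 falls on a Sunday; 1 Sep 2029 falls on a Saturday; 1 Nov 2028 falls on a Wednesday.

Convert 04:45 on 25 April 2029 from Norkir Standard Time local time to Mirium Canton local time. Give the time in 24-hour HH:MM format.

1 April 2029 is a Sunday, so Sundays fall on 1, 8, 15, 22, 29; the last is April 29.
1 September 2029 is a Saturday, so the first Sunday is September 2 and the fourth is September 23.
Daylight saving runs 29 April – 23 September; 25 April 2029 is outside that window, so Norkir Standard Time is on standard time at UTC+04:00.
04:45 Norkir Standard Time − 4h = 00:45 UTC.
1 November 2028 is a Wednesday, so Fridays fall on 3, 10, 17, 24; the last is November 24.
1 April 2029 is a Sunday, so Sundays fall on 1, 8, 15, 22, 29; the last is April 29.
At the standard offset (UTC−03:00), 00:45 UTC − 3h = 21:45 Mirium Canton standard time (rolling into the previous day, 24 April 2029).
The standard-time date in Mirium Canton, 24 April 2029, lies within the daylight-saving period (24 November 2028 – 29 April 2029), so Mirium Canton is on daylight time, UTC−02:00.
00:45 UTC − 2h = 22:45 Mirium Canton (rolling into the previous day, 24 April 2029).

22:45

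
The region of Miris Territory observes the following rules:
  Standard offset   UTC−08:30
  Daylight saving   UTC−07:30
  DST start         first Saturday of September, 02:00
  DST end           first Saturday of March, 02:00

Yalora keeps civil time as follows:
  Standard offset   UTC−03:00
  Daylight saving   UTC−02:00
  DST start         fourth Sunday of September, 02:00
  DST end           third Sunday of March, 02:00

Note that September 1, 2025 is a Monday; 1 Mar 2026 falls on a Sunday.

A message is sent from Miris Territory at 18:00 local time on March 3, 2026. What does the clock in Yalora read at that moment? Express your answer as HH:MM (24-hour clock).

23:30

1 September 2025 is a Monday, so the first Saturday is September 6.
1 March 2026 is a Sunday, so the first Saturday is March 7.
March 3, 2026 lies within the daylight-saving period (6 September 2025 – 7 March 2026), so Miris Territory is on daylight time, UTC−07:30.
18:00 Miris Territory + 7h30m = 01:30 UTC (rolling into the next day, 4 March 2026).
1 September 2025 is a Monday, so the first Sunday is September 7 and the fourth is September 28.
1 March 2026 is a Sunday, so the first Sunday is March 1 and the third is March 15.
At the standard offset (UTC−03:00), 01:30 UTC − 3h = 22:30 Yalora standard time (rolling into the previous day, 3 March 2026).
The standard-time date in Yalora, March 3, 2026, lies within the daylight-saving period (28 September 2025 – 15 March 2026), so Yalora is on daylight time, UTC−02:00.
01:30 UTC − 2h = 23:30 Yalora (rolling into the previous day, 3 March 2026).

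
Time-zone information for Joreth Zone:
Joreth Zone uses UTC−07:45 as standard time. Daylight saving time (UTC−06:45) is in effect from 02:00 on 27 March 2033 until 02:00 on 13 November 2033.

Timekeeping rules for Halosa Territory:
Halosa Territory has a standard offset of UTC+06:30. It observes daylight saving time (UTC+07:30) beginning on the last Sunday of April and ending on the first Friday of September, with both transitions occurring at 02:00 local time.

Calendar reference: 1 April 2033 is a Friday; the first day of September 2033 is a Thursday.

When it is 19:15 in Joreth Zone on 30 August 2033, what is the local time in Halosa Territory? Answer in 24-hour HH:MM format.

30 August 2033 falls between 27 March and 13 November, so daylight saving is in effect and Joreth Zone is at UTC−06:45.
19:15 Joreth Zone + 6h45m = 02:00 UTC (rolling into the next day, 31 August 2033).
1 April 2033 is a Friday, so Sundays fall on 3, 10, 17, 24; the last is April 24.
1 September 2033 is a Thursday, so the first Friday is September 2.
At the standard offset (UTC+06:30), 02:00 UTC + 6h30m = 08:30 Halosa Territory standard time.
The standard-time date in Halosa Territory, 31 August 2033, lies within the daylight-saving period (24 April – 2 September), so Halosa Territory is on daylight time, UTC+07:30.
02:00 UTC + 7h30m = 09:30 Halosa Territory.

09:30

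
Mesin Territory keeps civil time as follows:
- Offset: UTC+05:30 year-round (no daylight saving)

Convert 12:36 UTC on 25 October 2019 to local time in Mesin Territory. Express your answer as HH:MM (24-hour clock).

18:06

Mesin Territory has no daylight saving, so its offset is UTC+05:30 year-round.
12:36 UTC + 5h30m = 18:06 local.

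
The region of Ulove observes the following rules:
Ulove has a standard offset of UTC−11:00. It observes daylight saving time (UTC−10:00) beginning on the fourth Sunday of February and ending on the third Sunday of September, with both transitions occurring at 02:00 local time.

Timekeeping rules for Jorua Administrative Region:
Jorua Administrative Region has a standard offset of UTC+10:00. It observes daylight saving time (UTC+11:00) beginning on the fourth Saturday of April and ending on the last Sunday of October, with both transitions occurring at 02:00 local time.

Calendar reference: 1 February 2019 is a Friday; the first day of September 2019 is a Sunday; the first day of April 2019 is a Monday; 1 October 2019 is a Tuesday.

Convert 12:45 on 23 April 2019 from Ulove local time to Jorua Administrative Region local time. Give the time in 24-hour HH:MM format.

08:45

1 February 2019 is a Friday, so the first Sunday is February 3 and the fourth is February 24.
1 September 2019 is a Sunday, so the first Sunday is September 1 and the third is September 15.
23 April 2019 falls between 24 February and 15 September, so daylight saving is in effect and Ulove is at UTC−10:00.
12:45 Ulove + 10h = 22:45 UTC.
1 April 2019 is a Monday, so the first Saturday is April 6 and the fourth is April 27.
1 October 2019 is a Tuesday, so Sundays fall on 6, 13, 20, 27; the last is October 27.
At the standard offset (UTC+10:00), 22:45 UTC + 10h = 08:45 Jorua Administrative Region standard time (rolling into the next day, 24 April 2019).
Daylight saving runs 27 April – 27 October; the standard-time date in Jorua Administrative Region, 24 April 2019, is outside that window, so Jorua Administrative Region is on standard time at UTC+10:00.
22:45 UTC + 10h = 08:45 Jorua Administrative Region (rolling into the next day, 24 April 2019).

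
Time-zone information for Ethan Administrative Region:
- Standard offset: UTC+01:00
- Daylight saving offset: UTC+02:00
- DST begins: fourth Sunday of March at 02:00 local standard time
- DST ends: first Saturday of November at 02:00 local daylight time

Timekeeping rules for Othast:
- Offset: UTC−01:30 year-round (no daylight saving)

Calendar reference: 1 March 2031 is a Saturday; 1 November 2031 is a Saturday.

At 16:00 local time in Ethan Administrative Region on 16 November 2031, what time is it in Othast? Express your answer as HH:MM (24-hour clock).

1 March 2031 is a Saturday, so the first Sunday is March 2 and the fourth is March 23.
1 November 2031 is a Saturday, so the first Saturday is November 1.
16 November 2031 does not fall between 23 March and 1 November, so daylight saving is not in effect and Ethan Administrative Region is at UTC+01:00.
16:00 Ethan Administrative Region − 1h = 15:00 UTC.
Othast stays on UTC−01:30 all year.
15:00 UTC − 1h30m = 13:30 Othast.

13:30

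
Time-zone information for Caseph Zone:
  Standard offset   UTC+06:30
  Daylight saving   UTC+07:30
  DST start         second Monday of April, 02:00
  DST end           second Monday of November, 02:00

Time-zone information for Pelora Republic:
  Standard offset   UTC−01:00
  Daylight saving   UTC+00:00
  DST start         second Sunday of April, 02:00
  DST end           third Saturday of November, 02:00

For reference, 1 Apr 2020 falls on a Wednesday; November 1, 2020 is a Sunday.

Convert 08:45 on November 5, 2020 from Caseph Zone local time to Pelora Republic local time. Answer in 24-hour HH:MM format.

01:15

1 April 2020 is a Wednesday, so the first Monday is April 6 and the second is April 13.
1 November 2020 is a Sunday, so the first Monday is November 2 and the second is November 9.
November 5, 2020 lies within the daylight-saving period (13 April – 9 November), so Caseph Zone is on daylight time, UTC+07:30.
08:45 Caseph Zone − 7h30m = 01:15 UTC.
1 April 2020 is a Wednesday, so the first Sunday is April 5 and the second is April 12.
1 November 2020 is a Sunday, so the first Saturday is November 7 and the third is November 21.
At the standard offset (UTC−01:00), 01:15 UTC − 1h = 00:15 Pelora Republic standard time.
Daylight saving runs 12 April – 21 November; the standard-time date in Pelora Republic, November 5, 2020, is inside that window, so Pelora Republic is at UTC+00:00.
01:15 UTC + 0h = 01:15 Pelora Republic.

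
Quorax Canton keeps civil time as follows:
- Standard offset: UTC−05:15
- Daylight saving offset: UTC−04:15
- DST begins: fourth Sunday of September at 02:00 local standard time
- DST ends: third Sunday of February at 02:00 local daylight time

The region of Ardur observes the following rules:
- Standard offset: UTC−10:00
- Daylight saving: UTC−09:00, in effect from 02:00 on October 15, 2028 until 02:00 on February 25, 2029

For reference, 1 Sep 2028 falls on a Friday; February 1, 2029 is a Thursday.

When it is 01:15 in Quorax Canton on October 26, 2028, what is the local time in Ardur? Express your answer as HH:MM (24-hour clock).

1 September 2028 is a Friday, so the first Sunday is September 3 and the fourth is September 24.
1 February 2029 is a Thursday, so the first Sunday is February 4 and the third is February 18.
Daylight saving runs 24 September 2028 – 18 February 2029; October 26, 2028 is inside that window, so Quorax Canton is at UTC−04:15.
01:15 Quorax Canton + 4h15m = 05:30 UTC.
At the standard offset (UTC−10:00), 05:30 UTC − 10h = 19:30 Ardur standard time (rolling into the previous day, 25 October 2028).
Daylight saving runs 15 October 2028 – 25 February 2029; the standard-time date in Ardur, October 25, 2028, is inside that window, so Ardur is at UTC−09:00.
05:30 UTC − 9h = 20:30 Ardur (rolling into the previous day, 25 October 2028).

20:30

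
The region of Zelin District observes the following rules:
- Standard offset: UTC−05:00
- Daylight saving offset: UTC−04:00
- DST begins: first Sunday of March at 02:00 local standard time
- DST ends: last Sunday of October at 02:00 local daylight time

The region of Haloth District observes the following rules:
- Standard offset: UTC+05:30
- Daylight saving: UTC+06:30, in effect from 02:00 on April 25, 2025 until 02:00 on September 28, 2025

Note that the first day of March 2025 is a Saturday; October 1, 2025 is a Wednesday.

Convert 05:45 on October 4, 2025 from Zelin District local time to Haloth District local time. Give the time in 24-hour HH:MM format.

1 March 2025 is a Saturday, so the first Sunday is March 2.
1 October 2025 is a Wednesday, so Sundays fall on 5, 12, 19, 26; the last is October 26.
Daylight saving runs 2 March – 26 October; October 4, 2025 is inside that window, so Zelin District is at UTC−04:00.
05:45 Zelin District + 4h = 09:45 UTC.
At the standard offset (UTC+05:30), 09:45 UTC + 5h30m = 15:15 Haloth District standard time.
The standard-time date in Haloth District, October 4, 2025, is outside the daylight-saving period (25 April – 28 September), so Haloth District is on standard time, UTC+05:30.
09:45 UTC + 5h30m = 15:15 Haloth District.

15:15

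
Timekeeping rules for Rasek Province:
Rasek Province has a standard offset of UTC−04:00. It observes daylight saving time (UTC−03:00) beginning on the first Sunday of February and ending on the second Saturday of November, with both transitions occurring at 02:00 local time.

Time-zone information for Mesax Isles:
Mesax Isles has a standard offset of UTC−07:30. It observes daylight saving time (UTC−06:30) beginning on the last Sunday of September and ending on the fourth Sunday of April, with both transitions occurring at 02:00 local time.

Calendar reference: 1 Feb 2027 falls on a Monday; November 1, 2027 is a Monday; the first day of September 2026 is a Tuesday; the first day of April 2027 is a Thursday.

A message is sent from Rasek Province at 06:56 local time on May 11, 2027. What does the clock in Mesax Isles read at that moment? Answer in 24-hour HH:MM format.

02:26

1 February 2027 is a Monday, so the first Sunday is February 7.
1 November 2027 is a Monday, so the first Saturday is November 6 and the second is November 13.
May 11, 2027 falls between 7 February and 13 November, so daylight saving is in effect and Rasek Province is at UTC−03:00.
06:56 Rasek Province + 3h = 09:56 UTC.
1 September 2026 is a Tuesday, so Sundays fall on 6, 13, 20, 27; the last is September 27.
1 April 2027 is a Thursday, so the first Sunday is April 4 and the fourth is April 25.
At the standard offset (UTC−07:30), 09:56 UTC − 7h30m = 02:26 Mesax Isles standard time.
The standard-time date in Mesax Isles, May 11, 2027, is outside the daylight-saving period (27 September 2026 – 25 April 2027), so Mesax Isles is on standard time, UTC−07:30.
09:56 UTC − 7h30m = 02:26 Mesax Isles.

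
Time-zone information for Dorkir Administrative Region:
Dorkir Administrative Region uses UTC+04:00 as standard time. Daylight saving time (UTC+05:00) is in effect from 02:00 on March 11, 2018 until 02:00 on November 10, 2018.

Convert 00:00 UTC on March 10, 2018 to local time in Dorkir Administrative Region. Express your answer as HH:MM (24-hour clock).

At the standard offset (UTC+04:00), 00:00 UTC + 4h = 04:00 Dorkir Administrative Region standard time.
The standard-time date in Dorkir Administrative Region, March 10, 2018, does not fall between 11 March and 10 November, so daylight saving is not in effect and Dorkir Administrative Region is at UTC+04:00.
00:00 UTC + 4h = 04:00 local.

04:00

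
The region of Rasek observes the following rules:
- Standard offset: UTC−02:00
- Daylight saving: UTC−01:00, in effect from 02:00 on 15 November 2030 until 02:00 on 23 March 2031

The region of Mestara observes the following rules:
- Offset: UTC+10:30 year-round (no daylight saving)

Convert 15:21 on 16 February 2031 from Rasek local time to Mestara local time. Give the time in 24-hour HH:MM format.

16 February 2031 lies within the daylight-saving period (15 November 2030 – 23 March 2031), so Rasek is on daylight time, UTC−01:00.
15:21 Rasek + 1h = 16:21 UTC.
Mestara has no daylight saving, so its offset is UTC+10:30 year-round.
16:21 UTC + 10h30m = 02:51 Mestara (rolling into the next day, 17 February 2031).

02:51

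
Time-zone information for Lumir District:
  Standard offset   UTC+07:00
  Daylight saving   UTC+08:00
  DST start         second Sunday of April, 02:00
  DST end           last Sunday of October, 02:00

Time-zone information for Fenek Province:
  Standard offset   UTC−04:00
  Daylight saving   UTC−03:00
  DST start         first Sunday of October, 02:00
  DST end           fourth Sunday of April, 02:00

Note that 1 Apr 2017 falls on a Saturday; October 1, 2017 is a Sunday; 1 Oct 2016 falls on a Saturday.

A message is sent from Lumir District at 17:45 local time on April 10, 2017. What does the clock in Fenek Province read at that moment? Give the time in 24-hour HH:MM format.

1 April 2017 is a Saturday, so the first Sunday is April 2 and the second is April 9.
1 October 2017 is a Sunday, so Sundays fall on 1, 8, 15, 22, 29; the last is October 29.
Daylight saving runs 9 April – 29 October; April 10, 2017 is inside that window, so Lumir District is at UTC+08:00.
17:45 Lumir District − 8h = 09:45 UTC.
1 October 2016 is a Saturday, so the first Sunday is October 2.
1 April 2017 is a Saturday, so the first Sunday is April 2 and the fourth is April 23.
At the standard offset (UTC−04:00), 09:45 UTC − 4h = 05:45 Fenek Province standard time.
The standard-time date in Fenek Province, April 10, 2017, falls between 2 October 2016 and 23 April 2017, so daylight saving is in effect and Fenek Province is at UTC−03:00.
09:45 UTC − 3h = 06:45 Fenek Province.

06:45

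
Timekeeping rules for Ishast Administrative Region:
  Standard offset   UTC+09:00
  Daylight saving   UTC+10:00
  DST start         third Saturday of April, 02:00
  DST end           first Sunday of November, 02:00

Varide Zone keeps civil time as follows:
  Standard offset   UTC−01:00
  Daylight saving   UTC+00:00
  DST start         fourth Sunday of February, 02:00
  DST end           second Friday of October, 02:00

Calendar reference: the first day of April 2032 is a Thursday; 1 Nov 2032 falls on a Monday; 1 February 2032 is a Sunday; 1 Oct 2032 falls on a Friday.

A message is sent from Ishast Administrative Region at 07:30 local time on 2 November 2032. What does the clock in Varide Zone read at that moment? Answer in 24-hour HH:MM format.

1 April 2032 is a Thursday, so the first Saturday is April 3 and the third is April 17.
1 November 2032 is a Monday, so the first Sunday is November 7.
2 November 2032 lies within the daylight-saving period (17 April – 7 November), so Ishast Administrative Region is on daylight time, UTC+10:00.
07:30 Ishast Administrative Region − 10h = 21:30 UTC (rolling into the previous day, 1 November 2032).
1 February 2032 is a Sunday, so the first Sunday is February 1 and the fourth is February 22.
1 October 2032 is a Friday, so the first Friday is October 1 and the second is October 8.
At the standard offset (UTC−01:00), 21:30 UTC − 1h = 20:30 Varide Zone standard time.
Daylight saving runs 22 February – 8 October; the standard-time date in Varide Zone, 1 November 2032, is outside that window, so Varide Zone is on standard time at UTC−01:00.
21:30 UTC − 1h = 20:30 Varide Zone.

20:30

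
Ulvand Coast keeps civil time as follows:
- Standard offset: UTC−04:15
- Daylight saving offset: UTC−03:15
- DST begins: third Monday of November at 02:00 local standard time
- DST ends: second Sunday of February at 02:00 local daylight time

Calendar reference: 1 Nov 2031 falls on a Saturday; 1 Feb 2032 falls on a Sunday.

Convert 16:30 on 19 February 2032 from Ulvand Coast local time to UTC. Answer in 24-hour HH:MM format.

20:45

1 November 2031 is a Saturday, so the first Monday is November 3 and the third is November 17.
1 February 2032 is a Sunday, so the first Sunday is February 1 and the second is February 8.
Daylight saving runs 17 November 2031 – 8 February 2032; 19 February 2032 is outside that window, so Ulvand Coast is on standard time at UTC−04:15.
16:30 local + 4h15m = 20:45 UTC.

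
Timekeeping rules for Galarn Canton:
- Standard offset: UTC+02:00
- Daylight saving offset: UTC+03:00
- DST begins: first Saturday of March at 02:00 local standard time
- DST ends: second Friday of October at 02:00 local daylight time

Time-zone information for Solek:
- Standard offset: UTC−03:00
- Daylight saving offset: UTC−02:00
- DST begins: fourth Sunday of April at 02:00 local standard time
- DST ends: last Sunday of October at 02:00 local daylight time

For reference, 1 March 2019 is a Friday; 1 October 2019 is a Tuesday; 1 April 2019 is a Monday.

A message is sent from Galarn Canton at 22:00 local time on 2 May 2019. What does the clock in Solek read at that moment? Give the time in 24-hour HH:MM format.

1 March 2019 is a Friday, so the first Saturday is March 2.
1 October 2019 is a Tuesday, so the first Friday is October 4 and the second is October 11.
Daylight saving runs 2 March – 11 October; 2 May 2019 is inside that window, so Galarn Canton is at UTC+03:00.
22:00 Galarn Canton − 3h = 19:00 UTC.
1 April 2019 is a Monday, so the first Sunday is April 7 and the fourth is April 28.
1 October 2019 is a Tuesday, so Sundays fall on 6, 13, 20, 27; the last is October 27.
At the standard offset (UTC−03:00), 19:00 UTC − 3h = 16:00 Solek standard time.
Daylight saving runs 28 April – 27 October; the standard-time date in Solek, 2 May 2019, is inside that window, so Solek is at UTC−02:00.
19:00 UTC − 2h = 17:00 Solek.

17:00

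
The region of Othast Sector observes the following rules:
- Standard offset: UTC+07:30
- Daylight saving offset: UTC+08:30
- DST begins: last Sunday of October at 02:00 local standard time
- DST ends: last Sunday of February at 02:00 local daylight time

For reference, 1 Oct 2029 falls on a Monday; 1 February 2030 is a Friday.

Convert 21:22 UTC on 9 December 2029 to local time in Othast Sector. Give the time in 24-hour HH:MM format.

1 October 2029 is a Monday, so Sundays fall on 7, 14, 21, 28; the last is October 28.
1 February 2030 is a Friday, so Sundays fall on 3, 10, 17, 24; the last is February 24.
At the standard offset (UTC+07:30), 21:22 UTC + 7h30m = 04:52 Othast Sector standard time (rolling into the next day, 10 December 2029).
The standard-time date in Othast Sector, 10 December 2029, falls between 28 October 2029 and 24 February 2030, so daylight saving is in effect and Othast Sector is at UTC+08:30.
21:22 UTC + 8h30m = 05:52 local (rolling into the next day, 10 December 2029).

05:52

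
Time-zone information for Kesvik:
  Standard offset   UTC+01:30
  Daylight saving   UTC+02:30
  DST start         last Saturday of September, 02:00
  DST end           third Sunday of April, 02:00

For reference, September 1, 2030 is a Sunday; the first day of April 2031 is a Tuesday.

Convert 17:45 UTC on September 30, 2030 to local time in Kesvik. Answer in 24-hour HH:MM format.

1 September 2030 is a Sunday, so Saturdays fall on 7, 14, 21, 28; the last is September 28.
1 April 2031 is a Tuesday, so the first Sunday is April 6 and the third is April 20.
At the standard offset (UTC+01:30), 17:45 UTC + 1h30m = 19:15 Kesvik standard time.
The standard-time date in Kesvik, September 30, 2030, falls between 28 September 2030 and 20 April 2031, so daylight saving is in effect and Kesvik is at UTC+02:30.
17:45 UTC + 2h30m = 20:15 local.

20:15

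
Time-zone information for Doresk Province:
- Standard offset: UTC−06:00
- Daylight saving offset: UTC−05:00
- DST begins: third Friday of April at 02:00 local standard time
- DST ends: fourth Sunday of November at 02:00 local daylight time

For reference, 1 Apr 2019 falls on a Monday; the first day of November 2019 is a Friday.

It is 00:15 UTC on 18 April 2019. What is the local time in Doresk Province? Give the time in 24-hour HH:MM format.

18:15

1 April 2019 is a Monday, so the first Friday is April 5 and the third is April 19.
1 November 2019 is a Friday, so the first Sunday is November 3 and the fourth is November 24.
At the standard offset (UTC−06:00), 00:15 UTC − 6h = 18:15 Doresk Province standard time (rolling into the previous day, 17 April 2019).
The standard-time date in Doresk Province, 17 April 2019, is outside the daylight-saving period (19 April – 24 November), so Doresk Province is on standard time, UTC−06:00.
00:15 UTC − 6h = 18:15 local (rolling into the previous day, 17 April 2019).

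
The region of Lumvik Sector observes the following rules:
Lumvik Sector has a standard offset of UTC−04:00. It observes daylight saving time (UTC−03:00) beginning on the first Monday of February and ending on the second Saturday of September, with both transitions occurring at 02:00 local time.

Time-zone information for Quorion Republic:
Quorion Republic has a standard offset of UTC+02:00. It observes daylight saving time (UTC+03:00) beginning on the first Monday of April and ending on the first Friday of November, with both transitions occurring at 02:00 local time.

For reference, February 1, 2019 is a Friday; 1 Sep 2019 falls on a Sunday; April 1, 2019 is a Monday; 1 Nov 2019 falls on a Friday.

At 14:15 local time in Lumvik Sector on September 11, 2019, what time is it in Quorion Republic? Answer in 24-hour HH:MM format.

20:15

1 February 2019 is a Friday, so the first Monday is February 4.
1 September 2019 is a Sunday, so the first Saturday is September 7 and the second is September 14.
September 11, 2019 lies within the daylight-saving period (4 February – 14 September), so Lumvik Sector is on daylight time, UTC−03:00.
14:15 Lumvik Sector + 3h = 17:15 UTC.
1 April 2019 is a Monday, so the first Monday is April 1.
1 November 2019 is a Friday, so the first Friday is November 1.
At the standard offset (UTC+02:00), 17:15 UTC + 2h = 19:15 Quorion Republic standard time.
The standard-time date in Quorion Republic, September 11, 2019, lies within the daylight-saving period (1 April – 1 November), so Quorion Republic is on daylight time, UTC+03:00.
17:15 UTC + 3h = 20:15 Quorion Republic.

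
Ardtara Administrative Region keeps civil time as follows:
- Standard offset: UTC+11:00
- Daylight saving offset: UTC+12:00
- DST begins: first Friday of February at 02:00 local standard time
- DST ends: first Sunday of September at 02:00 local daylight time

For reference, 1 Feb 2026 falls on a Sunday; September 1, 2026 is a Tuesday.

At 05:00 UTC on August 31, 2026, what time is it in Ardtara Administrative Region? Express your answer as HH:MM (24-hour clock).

17:00

1 February 2026 is a Sunday, so the first Friday is February 6.
1 September 2026 is a Tuesday, so the first Sunday is September 6.
At the standard offset (UTC+11:00), 05:00 UTC + 11h = 16:00 Ardtara Administrative Region standard time.
Daylight saving runs 6 February – 6 September; the standard-time date in Ardtara Administrative Region, August 31, 2026, is inside that window, so Ardtara Administrative Region is at UTC+12:00.
05:00 UTC + 12h = 17:00 local.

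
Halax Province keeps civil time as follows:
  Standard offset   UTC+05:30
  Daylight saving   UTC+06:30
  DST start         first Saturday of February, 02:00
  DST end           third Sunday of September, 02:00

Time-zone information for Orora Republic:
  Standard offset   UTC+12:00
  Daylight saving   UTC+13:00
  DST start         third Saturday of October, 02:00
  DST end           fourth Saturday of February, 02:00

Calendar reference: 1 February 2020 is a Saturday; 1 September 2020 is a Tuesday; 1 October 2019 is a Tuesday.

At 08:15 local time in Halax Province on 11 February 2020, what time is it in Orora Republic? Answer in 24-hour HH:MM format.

14:45

1 February 2020 is a Saturday, so the first Saturday is February 1.
1 September 2020 is a Tuesday, so the first Sunday is September 6 and the third is September 20.
11 February 2020 lies within the daylight-saving period (1 February – 20 September), so Halax Province is on daylight time, UTC+06:30.
08:15 Halax Province − 6h30m = 01:45 UTC.
1 October 2019 is a Tuesday, so the first Saturday is October 5 and the third is October 19.
1 February 2020 is a Saturday, so the first Saturday is February 1 and the fourth is February 22.
At the standard offset (UTC+12:00), 01:45 UTC + 12h = 13:45 Orora Republic standard time.
The standard-time date in Orora Republic, 11 February 2020, lies within the daylight-saving period (19 October 2019 – 22 February 2020), so Orora Republic is on daylight time, UTC+13:00.
01:45 UTC + 13h = 14:45 Orora Republic.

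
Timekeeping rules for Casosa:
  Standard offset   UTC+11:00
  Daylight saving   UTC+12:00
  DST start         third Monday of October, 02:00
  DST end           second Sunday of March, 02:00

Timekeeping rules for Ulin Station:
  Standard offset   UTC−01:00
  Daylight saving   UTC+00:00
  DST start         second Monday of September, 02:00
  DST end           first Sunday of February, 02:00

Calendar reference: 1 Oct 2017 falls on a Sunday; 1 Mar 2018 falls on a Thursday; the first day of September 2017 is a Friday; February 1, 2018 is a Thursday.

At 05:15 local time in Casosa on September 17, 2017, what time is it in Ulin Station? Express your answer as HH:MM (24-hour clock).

18:15

1 October 2017 is a Sunday, so the first Monday is October 2 and the third is October 16.
1 March 2018 is a Thursday, so the first Sunday is March 4 and the second is March 11.
September 17, 2017 does not fall between 16 October 2017 and 11 March 2018, so daylight saving is not in effect and Casosa is at UTC+11:00.
05:15 Casosa − 11h = 18:15 UTC (rolling into the previous day, 16 September 2017).
1 September 2017 is a Friday, so the first Monday is September 4 and the second is September 11.
1 February 2018 is a Thursday, so the first Sunday is February 4.
At the standard offset (UTC−01:00), 18:15 UTC − 1h = 17:15 Ulin Station standard time.
The standard-time date in Ulin Station, September 16, 2017, lies within the daylight-saving period (11 September 2017 – 4 February 2018), so Ulin Station is on daylight time, UTC+00:00.
18:15 UTC + 0h = 18:15 Ulin Station.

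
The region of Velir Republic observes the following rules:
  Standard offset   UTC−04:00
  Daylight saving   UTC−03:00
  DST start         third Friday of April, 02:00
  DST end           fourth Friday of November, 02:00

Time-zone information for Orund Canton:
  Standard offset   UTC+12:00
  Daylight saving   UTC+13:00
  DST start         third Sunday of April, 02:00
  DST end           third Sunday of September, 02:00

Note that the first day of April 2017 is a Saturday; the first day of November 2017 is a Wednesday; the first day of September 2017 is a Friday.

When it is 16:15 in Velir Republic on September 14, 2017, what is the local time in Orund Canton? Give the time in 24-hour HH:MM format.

08:15

1 April 2017 is a Saturday, so the first Friday is April 7 and the third is April 21.
1 November 2017 is a Wednesday, so the first Friday is November 3 and the fourth is November 24.
September 14, 2017 lies within the daylight-saving period (21 April – 24 November), so Velir Republic is on daylight time, UTC−03:00.
16:15 Velir Republic + 3h = 19:15 UTC.
1 April 2017 is a Saturday, so the first Sunday is April 2 and the third is April 16.
1 September 2017 is a Friday, so the first Sunday is September 3 and the third is September 17.
At the standard offset (UTC+12:00), 19:15 UTC + 12h = 07:15 Orund Canton standard time (rolling into the next day, 15 September 2017).
Daylight saving runs 16 April – 17 September; the standard-time date in Orund Canton, September 15, 2017, is inside that window, so Orund Canton is at UTC+13:00.
19:15 UTC + 13h = 08:15 Orund Canton (rolling into the next day, 15 September 2017).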